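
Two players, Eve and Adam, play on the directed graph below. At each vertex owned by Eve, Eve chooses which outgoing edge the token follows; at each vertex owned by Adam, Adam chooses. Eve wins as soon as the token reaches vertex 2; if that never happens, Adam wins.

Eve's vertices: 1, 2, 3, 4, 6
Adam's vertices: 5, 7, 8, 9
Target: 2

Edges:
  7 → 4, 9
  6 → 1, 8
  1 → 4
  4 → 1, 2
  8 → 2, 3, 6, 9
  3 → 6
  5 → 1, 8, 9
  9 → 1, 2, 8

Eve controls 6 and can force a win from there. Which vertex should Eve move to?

A0 = {2}
A1: add {4} — 4 (Eve) has 4→2.
A2: add {1} — 1 (Eve) has 1→4.
A3: add {6} — 6 (Eve) has 6→1.
A4: add {3} — 3 (Eve) has 3→6.
A5 = A4; e.g. 5 (Adam) can still go to 8. Fixed point.
From 6, successor 1 is in the attractor (rank 2); the other successor 8 is not.

1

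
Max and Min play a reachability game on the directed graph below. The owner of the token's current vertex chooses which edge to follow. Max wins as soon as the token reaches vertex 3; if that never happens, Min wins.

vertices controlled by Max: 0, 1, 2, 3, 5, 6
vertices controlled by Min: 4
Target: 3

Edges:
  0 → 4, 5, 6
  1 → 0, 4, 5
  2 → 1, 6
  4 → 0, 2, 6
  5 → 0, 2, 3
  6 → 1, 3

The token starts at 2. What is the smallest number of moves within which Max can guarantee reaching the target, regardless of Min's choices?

2

A0 = {3}
A1: add {5, 6} — 5 (Max) has 5→3; 6 (Max) has 6→3.
A2: add {0, 1, 2} — 0 (Max) has 0→5; 1 (Max) has 1→5; 2 (Max) has 2→6.
2 enters the attractor at level 2, so Max can force the target in 2 moves from there.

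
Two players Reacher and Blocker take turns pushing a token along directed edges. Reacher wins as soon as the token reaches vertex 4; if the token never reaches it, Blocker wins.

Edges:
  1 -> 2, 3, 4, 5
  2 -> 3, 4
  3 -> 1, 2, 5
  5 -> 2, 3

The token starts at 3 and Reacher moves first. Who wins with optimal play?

Track states (vertex, player-to-move).
A0 = {(4,Reacher), (4,Blocker)}
A1: add {(1,Reacher), (2,Reacher)}.
A2 = A1; e.g. (1,Blocker) stays out. (3,Reacher) never enters ⇒ Blocker avoids the target.

Blocker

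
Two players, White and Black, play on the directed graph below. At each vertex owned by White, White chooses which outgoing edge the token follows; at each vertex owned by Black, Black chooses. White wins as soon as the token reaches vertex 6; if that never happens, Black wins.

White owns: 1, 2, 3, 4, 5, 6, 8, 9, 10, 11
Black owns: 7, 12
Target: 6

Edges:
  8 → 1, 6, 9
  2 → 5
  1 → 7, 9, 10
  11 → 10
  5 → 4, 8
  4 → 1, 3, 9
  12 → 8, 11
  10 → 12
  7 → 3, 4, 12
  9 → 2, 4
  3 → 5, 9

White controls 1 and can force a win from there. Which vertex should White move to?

9

A0 = {6}
A1: add {8} — 8 (White) has 8→6.
A2: add {5} — 5 (White) has 5→8.
A3: add {2, 3} — 2 (White) has 2→5; 3 (White) has 3→5.
A4: add {4, 9} — 4 (White) has 4→3; 9 (White) has 9→2.
A5: add {1} — 1 (White) has 1→9.
A6 = A5; e.g. 7 (Black) can still go to 12. Fixed point.
From 1, successor 9 is in the attractor (rank 4); the other successors 7, 10 are not.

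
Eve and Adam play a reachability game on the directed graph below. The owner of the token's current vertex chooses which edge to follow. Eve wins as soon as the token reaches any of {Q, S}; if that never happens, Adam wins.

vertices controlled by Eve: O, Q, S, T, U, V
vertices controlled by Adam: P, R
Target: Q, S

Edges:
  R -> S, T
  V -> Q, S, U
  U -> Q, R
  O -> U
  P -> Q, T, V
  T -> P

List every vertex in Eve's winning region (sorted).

A0 = {Q, S}
A1: add {U, V} — U (Eve) has U→Q; V (Eve) has V→Q.
A2: add {O} — O (Eve) has O→U.
A3 = A2; e.g. P (Adam) can still go to T. Fixed point.
Eve's winning region = {O, Q, S, U, V}.

O, Q, S, U, V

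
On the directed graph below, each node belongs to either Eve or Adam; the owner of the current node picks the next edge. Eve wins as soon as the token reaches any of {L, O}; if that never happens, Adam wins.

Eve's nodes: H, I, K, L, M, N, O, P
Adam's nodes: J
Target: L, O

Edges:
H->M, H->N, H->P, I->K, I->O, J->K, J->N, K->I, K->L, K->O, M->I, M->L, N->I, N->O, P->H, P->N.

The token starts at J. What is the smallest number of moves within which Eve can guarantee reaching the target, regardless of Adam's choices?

A0 = {L, O}
A1: add {I, K, M, N} — I (Eve) has I→O; K (Eve) has K→L; M (Eve) has M→L; N (Eve) has N→O.
A2: add {H, J, P} — H (Eve) has H→M; J (Adam): all of {K, N} already in; P (Eve) has P→N.
A2 = all vertices. Fixed point.
J enters the attractor at level 2, so Eve can force the target in 2 moves from there.

2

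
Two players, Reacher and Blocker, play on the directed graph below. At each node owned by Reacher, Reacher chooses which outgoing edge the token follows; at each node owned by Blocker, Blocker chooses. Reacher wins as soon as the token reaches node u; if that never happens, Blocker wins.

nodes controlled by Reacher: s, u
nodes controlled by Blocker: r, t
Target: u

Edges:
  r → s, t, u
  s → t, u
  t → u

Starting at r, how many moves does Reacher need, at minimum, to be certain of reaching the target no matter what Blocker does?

2

A0 = {u}
A1: add {s, t} — s (Reacher) has s→u; t (Blocker): all of {u} already in.
A2: add {r} — r (Blocker): all of {s, t, u} already in.
A2 = all vertices. Fixed point.
r enters the attractor at level 2, so Reacher can force the target in 2 moves from there.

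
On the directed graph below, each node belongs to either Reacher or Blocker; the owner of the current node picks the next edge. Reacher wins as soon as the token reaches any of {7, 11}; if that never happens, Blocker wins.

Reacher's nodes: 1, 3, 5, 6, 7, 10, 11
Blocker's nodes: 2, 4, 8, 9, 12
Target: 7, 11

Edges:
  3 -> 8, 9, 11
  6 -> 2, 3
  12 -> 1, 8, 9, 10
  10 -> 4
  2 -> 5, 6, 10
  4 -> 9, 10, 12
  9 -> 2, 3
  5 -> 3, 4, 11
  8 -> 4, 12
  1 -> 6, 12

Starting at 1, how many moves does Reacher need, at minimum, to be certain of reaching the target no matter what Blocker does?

A0 = {7, 11}
A1: add {3, 5} — 3 (Reacher) has 3→11; 5 (Reacher) has 5→11.
A2: add {6} — 6 (Reacher) has 6→3.
A3: add {1} — 1 (Reacher) has 1→6.
A4 = A3; e.g. 2 (Blocker) can still go to 10. Fixed point.
1 enters the attractor at level 3, so Reacher can force the target in 3 moves from there.

3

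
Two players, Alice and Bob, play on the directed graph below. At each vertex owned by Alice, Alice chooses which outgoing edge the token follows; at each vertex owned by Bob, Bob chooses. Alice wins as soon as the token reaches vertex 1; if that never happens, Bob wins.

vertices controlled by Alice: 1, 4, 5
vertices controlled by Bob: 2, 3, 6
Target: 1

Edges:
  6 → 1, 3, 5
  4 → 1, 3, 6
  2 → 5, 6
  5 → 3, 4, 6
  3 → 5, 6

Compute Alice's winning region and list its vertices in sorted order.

A0 = {1}
A1: add {4} — 4 (Alice) has 4→1.
A2: add {5} — 5 (Alice) has 5→4.
A3 = A2; e.g. 2 (Bob) can still go to 6. Fixed point.
Alice's winning region = {1, 4, 5}.

1, 4, 5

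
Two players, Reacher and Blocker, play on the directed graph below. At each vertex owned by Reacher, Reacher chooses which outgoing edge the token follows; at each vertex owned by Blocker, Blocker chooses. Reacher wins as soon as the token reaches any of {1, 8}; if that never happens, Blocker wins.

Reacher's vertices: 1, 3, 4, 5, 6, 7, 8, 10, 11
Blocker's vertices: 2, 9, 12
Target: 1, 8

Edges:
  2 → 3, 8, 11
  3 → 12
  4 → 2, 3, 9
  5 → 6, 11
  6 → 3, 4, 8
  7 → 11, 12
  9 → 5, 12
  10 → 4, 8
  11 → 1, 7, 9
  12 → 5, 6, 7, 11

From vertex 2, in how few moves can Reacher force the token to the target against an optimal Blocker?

5

A0 = {1, 8}
A1: add {6, 10, 11} — 6 (Reacher) has 6→8; 10 (Reacher) has 10→8; 11 (Reacher) has 11→1.
A2: add {5, 7} — 5 (Reacher) has 5→6; 7 (Reacher) has 7→11.
A3: add {12} — 12 (Blocker): all of {5, 6, 7, 11} already in.
A4: add {3, 9} — 3 (Reacher) has 3→12; 9 (Blocker): all of {5, 12} already in.
A5: add {2, 4} — 2 (Blocker): all of {3, 8, 11} already in; 4 (Reacher) has 4→3.
A5 = all vertices. Fixed point.
2 enters the attractor at level 5, so Reacher can force the target in 5 moves from there.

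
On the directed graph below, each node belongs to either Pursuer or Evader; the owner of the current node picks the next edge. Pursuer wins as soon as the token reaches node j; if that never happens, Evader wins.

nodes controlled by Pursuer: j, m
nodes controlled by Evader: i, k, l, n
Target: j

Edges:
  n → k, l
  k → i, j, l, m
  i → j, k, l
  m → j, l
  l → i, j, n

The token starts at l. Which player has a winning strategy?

Evader

A0 = {j}
A1: add {m} — m (Pursuer) has m→j.
A2 = A1; e.g. i (Evader) can still go to k. Fixed point.
l never enters the attractor, so Evader can avoid the target forever.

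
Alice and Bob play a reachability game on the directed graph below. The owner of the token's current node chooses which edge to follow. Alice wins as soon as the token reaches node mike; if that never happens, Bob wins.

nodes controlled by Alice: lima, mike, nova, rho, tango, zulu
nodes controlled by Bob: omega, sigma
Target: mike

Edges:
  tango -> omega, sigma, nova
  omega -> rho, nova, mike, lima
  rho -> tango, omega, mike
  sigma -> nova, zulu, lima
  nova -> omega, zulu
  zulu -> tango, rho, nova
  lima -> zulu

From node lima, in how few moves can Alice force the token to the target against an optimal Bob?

A0 = {mike}
A1: add {rho} — rho (Alice) has rho→mike.
A2: add {zulu} — zulu (Alice) has zulu→rho.
A3: add {lima, nova} — nova (Alice) has nova→zulu; lima (Alice) has lima→zulu.
lima enters the attractor at level 3, so Alice can force the target in 3 moves from there.

3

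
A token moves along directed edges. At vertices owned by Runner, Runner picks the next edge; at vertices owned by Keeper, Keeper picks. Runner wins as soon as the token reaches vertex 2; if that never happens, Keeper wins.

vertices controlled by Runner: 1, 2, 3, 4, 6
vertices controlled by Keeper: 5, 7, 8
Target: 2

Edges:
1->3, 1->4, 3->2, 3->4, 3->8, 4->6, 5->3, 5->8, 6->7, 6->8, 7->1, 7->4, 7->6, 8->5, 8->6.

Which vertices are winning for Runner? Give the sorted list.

A0 = {2}
A1: add {3} — 3 (Runner) has 3→2.
A2: add {1} — 1 (Runner) has 1→3.
A3 = A2; e.g. 4 (Runner) has no edge into A2. Fixed point.
Runner's winning region = {1, 2, 3}.

1, 2, 3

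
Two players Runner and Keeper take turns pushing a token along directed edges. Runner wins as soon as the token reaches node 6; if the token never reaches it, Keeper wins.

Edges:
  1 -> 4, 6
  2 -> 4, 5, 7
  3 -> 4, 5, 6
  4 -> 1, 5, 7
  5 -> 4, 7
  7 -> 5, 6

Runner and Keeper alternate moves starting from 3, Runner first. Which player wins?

Runner

Track states (vertex, player-to-move).
A0 = {(6,Runner), (6,Keeper)}
A1: add {(1,Runner), (3,Runner), (7,Runner)}.
(3,Runner) ∈ A1 ⇒ Runner forces the target.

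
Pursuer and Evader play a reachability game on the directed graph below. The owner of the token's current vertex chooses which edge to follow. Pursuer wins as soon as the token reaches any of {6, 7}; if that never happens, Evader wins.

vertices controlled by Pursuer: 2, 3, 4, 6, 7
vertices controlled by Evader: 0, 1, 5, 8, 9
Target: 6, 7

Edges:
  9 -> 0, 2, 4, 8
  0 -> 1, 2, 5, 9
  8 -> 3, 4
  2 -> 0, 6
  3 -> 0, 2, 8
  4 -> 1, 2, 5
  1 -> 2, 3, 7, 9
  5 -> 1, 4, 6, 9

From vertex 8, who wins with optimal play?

A0 = {6, 7}
A1: add {2} — 2 (Pursuer) has 2→6.
A2: add {3, 4} — 3 (Pursuer) has 3→2; 4 (Pursuer) has 4→2.
A3: add {8} — 8 (Evader): all of {3, 4} already in.
A4 = A3; e.g. 0 (Evader) can still go to 1. Fixed point.
8 ∈ A3, so Pursuer can force the target.

Pursuer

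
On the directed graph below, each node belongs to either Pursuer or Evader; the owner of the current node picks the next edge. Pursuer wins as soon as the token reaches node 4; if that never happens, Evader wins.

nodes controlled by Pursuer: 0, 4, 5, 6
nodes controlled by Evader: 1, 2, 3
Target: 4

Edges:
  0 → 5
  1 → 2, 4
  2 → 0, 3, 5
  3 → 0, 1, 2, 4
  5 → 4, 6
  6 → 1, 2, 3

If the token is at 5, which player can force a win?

A0 = {4}
A1: add {5} — 5 (Pursuer) has 5→4.
5 ∈ A1, so Pursuer can force the target.

Pursuer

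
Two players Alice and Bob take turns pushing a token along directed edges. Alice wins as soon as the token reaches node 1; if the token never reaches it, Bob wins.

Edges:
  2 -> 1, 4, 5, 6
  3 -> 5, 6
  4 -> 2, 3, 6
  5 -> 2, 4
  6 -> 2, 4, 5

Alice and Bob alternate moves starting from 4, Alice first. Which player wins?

Bob

Track states (vertex, player-to-move).
A0 = {(1,Alice), (1,Bob)}
A1: add {(2,Alice)}.
A2 = A1; e.g. (2,Bob) stays out. (4,Alice) never enters ⇒ Bob avoids the target.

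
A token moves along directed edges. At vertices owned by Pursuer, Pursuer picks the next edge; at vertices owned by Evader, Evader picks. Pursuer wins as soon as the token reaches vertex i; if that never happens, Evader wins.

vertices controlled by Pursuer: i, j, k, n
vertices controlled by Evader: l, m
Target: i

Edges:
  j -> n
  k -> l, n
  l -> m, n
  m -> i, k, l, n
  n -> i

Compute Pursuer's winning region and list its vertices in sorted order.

i, j, k, n

A0 = {i}
A1: add {n} — n (Pursuer) has n→i.
A2: add {j, k} — j (Pursuer) has j→n; k (Pursuer) has k→n.
A3 = A2; e.g. l (Evader) can still go to m. Fixed point.
Pursuer's winning region = {i, j, k, n}.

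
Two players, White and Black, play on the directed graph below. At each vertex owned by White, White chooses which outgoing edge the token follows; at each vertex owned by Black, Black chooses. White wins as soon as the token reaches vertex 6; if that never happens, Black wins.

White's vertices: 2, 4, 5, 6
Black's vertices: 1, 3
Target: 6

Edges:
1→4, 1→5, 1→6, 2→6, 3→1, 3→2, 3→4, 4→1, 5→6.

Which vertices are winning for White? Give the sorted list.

A0 = {6}
A1: add {2, 5} — 2 (White) has 2→6; 5 (White) has 5→6.
A2 = A1; e.g. 1 (Black) can still go to 4. Fixed point.
White's winning region = {2, 5, 6}.

2, 5, 6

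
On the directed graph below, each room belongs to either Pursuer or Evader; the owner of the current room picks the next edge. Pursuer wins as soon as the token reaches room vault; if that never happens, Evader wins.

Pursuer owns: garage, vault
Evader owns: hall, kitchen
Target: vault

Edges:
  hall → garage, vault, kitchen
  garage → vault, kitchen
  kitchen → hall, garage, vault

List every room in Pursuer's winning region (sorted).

garage, vault

A0 = {vault}
A1: add {garage} — garage (Pursuer) has garage→vault.
A2 = A1; e.g. hall (Evader) can still go to kitchen. Fixed point.
Pursuer's winning region = {garage, vault}.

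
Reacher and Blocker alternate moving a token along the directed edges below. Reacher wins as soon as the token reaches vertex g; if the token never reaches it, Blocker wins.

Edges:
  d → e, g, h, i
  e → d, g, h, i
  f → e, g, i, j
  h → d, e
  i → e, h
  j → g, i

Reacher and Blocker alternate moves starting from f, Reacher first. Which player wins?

Reacher

Track states (vertex, player-to-move).
A0 = {(g,Reacher), (g,Blocker)}
A1: add {(d,Reacher), (e,Reacher), (f,Reacher), (j,Reacher)}.
(f,Reacher) ∈ A1 ⇒ Reacher forces the target.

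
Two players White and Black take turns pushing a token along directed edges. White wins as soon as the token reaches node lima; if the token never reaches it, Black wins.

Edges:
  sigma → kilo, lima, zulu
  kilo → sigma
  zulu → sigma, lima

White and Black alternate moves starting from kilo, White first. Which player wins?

Black

Track states (vertex, player-to-move).
A0 = {(lima,White), (lima,Black)}
A1: add {(sigma,White), (zulu,White)}.
A2: add {(kilo,Black), (zulu,Black)}.
A3 = A2; e.g. (sigma,Black) stays out. (kilo,White) never enters ⇒ Black avoids the target.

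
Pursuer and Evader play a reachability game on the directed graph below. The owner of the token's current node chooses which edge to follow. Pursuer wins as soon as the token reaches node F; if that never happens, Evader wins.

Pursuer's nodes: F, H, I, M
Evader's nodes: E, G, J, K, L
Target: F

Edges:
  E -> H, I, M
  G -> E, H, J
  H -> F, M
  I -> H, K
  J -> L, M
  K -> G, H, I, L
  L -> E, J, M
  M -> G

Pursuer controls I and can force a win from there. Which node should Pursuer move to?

A0 = {F}
A1: add {H} — H (Pursuer) has H→F.
A2: add {I} — I (Pursuer) has I→H.
A3 = A2; e.g. E (Evader) can still go to M. Fixed point.
From I, successor H is in the attractor (rank 1); the other successor K is not.

H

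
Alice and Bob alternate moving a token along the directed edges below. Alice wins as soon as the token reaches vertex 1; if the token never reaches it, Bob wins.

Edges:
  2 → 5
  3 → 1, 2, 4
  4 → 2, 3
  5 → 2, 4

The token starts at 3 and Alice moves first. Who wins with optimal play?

Alice

Track states (vertex, player-to-move).
A0 = {(1,Alice), (1,Bob)}
A1: add {(3,Alice)}.
(3,Alice) ∈ A1 ⇒ Alice forces the target.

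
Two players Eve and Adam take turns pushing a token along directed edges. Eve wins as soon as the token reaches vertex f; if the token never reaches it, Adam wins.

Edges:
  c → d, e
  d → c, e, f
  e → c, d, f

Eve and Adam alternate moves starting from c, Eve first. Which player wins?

Adam

Track states (vertex, player-to-move).
A0 = {(f,Eve), (f,Adam)}
A1: add {(d,Eve), (e,Eve)}.
A2: add {(c,Adam)}.
A3 = A2; e.g. (c,Eve) stays out. (c,Eve) never enters ⇒ Adam avoids the target.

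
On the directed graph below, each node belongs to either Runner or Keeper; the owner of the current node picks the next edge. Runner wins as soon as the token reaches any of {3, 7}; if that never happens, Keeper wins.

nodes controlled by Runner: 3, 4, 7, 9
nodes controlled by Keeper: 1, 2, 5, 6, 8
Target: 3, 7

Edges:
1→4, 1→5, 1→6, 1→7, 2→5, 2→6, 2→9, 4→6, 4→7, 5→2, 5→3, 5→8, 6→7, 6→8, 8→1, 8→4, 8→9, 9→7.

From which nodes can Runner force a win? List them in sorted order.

A0 = {3, 7}
A1: add {4, 9} — 4 (Runner) has 4→7; 9 (Runner) has 9→7.
A2 = A1; e.g. 1 (Keeper) can still go to 5. Fixed point.
Runner's winning region = {3, 4, 7, 9}.

3, 4, 7, 9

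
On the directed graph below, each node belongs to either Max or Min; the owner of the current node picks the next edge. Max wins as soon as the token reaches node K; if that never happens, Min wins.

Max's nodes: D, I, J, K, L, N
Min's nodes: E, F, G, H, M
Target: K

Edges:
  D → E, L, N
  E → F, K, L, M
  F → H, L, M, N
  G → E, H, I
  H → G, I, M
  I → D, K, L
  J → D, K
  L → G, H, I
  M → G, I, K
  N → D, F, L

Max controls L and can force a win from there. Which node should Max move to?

I

A0 = {K}
A1: add {I, J} — I (Max) has I→K; J (Max) has J→K.
A2: add {L} — L (Max) has L→I.
A3: add {D, N} — D (Max) has D→L; N (Max) has N→L.
A4 = A3; e.g. E (Min) can still go to F. Fixed point.
From L, successor I is in the attractor (rank 1); the other successors G, H are not.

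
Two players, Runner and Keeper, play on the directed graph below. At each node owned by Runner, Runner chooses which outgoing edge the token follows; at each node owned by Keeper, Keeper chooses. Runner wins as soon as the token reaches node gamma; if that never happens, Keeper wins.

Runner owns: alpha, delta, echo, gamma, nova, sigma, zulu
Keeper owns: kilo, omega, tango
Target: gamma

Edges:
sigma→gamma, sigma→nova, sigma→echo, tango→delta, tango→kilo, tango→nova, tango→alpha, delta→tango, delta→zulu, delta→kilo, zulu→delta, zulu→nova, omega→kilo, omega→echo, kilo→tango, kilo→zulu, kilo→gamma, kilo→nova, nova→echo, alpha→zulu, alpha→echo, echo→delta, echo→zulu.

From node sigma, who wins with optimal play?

A0 = {gamma}
A1: add {sigma} — sigma (Runner) has sigma→gamma.
A2 = A1; e.g. tango (Keeper) can still go to delta. Fixed point.
sigma ∈ A1, so Runner can force the target.

Runner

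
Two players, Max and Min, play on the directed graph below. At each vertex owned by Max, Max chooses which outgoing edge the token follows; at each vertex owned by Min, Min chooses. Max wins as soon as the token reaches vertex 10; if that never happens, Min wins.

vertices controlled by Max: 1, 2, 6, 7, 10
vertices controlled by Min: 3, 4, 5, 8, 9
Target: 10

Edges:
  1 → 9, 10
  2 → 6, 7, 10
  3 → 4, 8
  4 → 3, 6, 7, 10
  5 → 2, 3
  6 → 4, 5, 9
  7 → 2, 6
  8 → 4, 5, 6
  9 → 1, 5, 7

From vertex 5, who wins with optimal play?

Min

A0 = {10}
A1: add {1, 2} — 1 (Max) has 1→10; 2 (Max) has 2→10.
A2: add {7} — 7 (Max) has 7→2.
A3 = A2; e.g. 3 (Min) can still go to 4. Fixed point.
5 never enters the attractor, so Min can avoid the target forever.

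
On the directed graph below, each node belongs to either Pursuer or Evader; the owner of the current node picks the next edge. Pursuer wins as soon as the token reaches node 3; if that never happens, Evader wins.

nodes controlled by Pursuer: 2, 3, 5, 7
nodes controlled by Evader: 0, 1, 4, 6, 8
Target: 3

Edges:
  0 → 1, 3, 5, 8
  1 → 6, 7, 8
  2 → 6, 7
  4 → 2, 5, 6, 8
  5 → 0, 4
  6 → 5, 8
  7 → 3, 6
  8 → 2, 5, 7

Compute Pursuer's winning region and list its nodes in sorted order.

A0 = {3}
A1: add {7} — 7 (Pursuer) has 7→3.
A2: add {2} — 2 (Pursuer) has 2→7.
A3 = A2; e.g. 0 (Evader) can still go to 1. Fixed point.
Pursuer's winning region = {2, 3, 7}.

2, 3, 7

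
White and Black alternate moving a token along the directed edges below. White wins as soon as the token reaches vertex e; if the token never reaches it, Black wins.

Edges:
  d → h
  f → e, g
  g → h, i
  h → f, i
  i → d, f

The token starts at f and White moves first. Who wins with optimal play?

White

Track states (vertex, player-to-move).
A0 = {(e,White), (e,Black)}
A1: add {(f,White)}.
(f,White) ∈ A1 ⇒ White forces the target.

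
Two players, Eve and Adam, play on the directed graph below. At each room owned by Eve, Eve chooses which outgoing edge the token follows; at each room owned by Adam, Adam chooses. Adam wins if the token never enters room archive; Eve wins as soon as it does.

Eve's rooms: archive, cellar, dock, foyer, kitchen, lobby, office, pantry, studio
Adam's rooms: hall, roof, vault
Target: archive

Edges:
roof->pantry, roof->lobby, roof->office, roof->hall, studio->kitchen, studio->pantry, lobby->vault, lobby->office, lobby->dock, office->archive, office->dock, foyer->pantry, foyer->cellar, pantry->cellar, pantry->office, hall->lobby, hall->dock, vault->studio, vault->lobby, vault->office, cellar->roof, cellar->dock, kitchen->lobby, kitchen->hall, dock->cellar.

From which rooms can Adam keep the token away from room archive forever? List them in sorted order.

cellar, dock, hall, roof

A0 = {archive}
A1: add {office} — office (Eve) has office→archive.
A2: add {lobby, pantry} — pantry (Eve) has pantry→office; lobby (Eve) has lobby→office.
A3: add {foyer, kitchen, studio} — kitchen (Eve) has kitchen→lobby; studio (Eve) has studio→pantry; foyer (Eve) has foyer→pantry.
A4: add {vault} — vault (Adam): all of {studio, lobby, office} already in.
A5 = A4; e.g. roof (Adam) can still go to hall. Fixed point.
Eve's attractor = {archive, foyer, kitchen, lobby, office, pantry, studio, vault}; Adam avoids the target exactly from the complement.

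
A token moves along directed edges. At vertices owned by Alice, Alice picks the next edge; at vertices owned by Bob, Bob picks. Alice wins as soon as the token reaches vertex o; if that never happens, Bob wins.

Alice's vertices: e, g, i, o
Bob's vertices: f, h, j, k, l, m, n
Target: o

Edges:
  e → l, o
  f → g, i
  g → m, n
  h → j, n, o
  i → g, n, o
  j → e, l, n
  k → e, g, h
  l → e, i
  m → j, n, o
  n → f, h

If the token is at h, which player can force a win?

A0 = {o}
A1: add {e, i} — e (Alice) has e→o; i (Alice) has i→o.
A2: add {l} — l (Bob): all of {e, i} already in.
A3 = A2; e.g. f (Bob) can still go to g. Fixed point.
h never enters the attractor, so Bob can avoid the target forever.

Bob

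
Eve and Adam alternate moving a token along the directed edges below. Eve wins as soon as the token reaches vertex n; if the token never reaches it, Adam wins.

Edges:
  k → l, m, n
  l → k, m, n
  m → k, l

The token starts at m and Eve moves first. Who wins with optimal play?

Track states (vertex, player-to-move).
A0 = {(n,Eve), (n,Adam)}
A1: add {(k,Eve), (l,Eve)}.
A2: add {(m,Adam)}.
A3 = A2; e.g. (k,Adam) stays out. (m,Eve) never enters ⇒ Adam avoids the target.

Adam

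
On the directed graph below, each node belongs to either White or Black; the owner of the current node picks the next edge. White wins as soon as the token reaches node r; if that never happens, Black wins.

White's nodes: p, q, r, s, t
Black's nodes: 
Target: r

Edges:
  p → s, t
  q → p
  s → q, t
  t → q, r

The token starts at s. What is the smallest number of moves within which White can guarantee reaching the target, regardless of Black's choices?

2

A0 = {r}
A1: add {t} — t (White) has t→r.
A2: add {p, s} — p (White) has p→t; s (White) has s→t.
s enters the attractor at level 2, so White can force the target in 2 moves from there.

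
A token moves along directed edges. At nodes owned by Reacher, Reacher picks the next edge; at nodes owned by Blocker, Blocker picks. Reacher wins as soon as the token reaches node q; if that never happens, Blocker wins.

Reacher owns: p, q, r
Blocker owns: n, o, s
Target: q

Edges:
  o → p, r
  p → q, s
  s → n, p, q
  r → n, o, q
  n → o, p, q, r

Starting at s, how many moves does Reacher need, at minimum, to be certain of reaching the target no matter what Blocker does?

4

A0 = {q}
A1: add {p, r} — p (Reacher) has p→q; r (Reacher) has r→q.
A2: add {o} — o (Blocker): all of {p, r} already in.
A3: add {n} — n (Blocker): all of {o, p, q, r} already in.
A4: add {s} — s (Blocker): all of {n, p, q} already in.
A4 = all vertices. Fixed point.
s enters the attractor at level 4, so Reacher can force the target in 4 moves from there.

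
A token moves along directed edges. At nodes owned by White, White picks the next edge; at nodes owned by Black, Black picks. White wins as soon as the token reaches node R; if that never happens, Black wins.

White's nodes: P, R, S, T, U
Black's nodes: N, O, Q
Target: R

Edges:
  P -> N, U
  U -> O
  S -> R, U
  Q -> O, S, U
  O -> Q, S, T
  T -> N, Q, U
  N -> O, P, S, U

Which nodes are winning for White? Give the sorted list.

A0 = {R}
A1: add {S} — S (White) has S→R.
A2 = A1; e.g. N (Black) can still go to O. Fixed point.
White's winning region = {R, S}.

R, S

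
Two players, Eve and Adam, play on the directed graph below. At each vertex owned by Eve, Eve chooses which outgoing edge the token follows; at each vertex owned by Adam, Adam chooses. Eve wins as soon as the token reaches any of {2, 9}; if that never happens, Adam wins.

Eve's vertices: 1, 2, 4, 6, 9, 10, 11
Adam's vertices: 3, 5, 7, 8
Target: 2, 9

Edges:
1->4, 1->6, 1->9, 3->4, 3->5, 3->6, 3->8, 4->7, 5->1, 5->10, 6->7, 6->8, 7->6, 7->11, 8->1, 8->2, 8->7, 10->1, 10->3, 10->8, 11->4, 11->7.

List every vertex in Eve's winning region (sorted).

A0 = {2, 9}
A1: add {1} — 1 (Eve) has 1→9.
A2: add {10} — 10 (Eve) has 10→1.
A3: add {5} — 5 (Adam): all of {1, 10} already in.
A4 = A3; e.g. 3 (Adam) can still go to 4. Fixed point.
Eve's winning region = {1, 2, 5, 9, 10}.

1, 2, 5, 9, 10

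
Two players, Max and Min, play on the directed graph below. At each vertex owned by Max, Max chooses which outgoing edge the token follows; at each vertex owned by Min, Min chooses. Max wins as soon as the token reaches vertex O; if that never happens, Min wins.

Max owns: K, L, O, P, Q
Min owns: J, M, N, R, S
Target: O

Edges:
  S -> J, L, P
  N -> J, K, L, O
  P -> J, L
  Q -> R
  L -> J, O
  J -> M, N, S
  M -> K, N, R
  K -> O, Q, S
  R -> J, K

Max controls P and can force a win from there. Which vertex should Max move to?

A0 = {O}
A1: add {K, L} — K (Max) has K→O; L (Max) has L→O.
A2: add {P} — P (Max) has P→L.
A3 = A2; e.g. J (Min) can still go to M. Fixed point.
From P, successor L is in the attractor (rank 1); the other successor J is not.

L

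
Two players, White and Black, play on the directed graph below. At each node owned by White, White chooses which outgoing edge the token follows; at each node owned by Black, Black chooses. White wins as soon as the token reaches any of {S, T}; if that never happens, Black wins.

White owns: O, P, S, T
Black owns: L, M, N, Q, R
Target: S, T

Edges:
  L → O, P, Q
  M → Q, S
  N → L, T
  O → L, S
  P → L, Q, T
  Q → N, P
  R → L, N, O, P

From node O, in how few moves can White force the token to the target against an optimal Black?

A0 = {S, T}
A1: add {O, P} — O (White) has O→S; P (White) has P→T.
A2 = A1; e.g. L (Black) can still go to Q. Fixed point.
O enters the attractor at level 1, so White can force the target in 1 move from there.

1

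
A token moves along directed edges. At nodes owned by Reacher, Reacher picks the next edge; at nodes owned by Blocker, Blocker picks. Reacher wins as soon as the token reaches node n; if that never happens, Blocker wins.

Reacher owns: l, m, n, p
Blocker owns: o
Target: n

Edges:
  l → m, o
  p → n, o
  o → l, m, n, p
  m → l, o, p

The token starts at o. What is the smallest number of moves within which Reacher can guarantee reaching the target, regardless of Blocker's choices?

A0 = {n}
A1: add {p} — p (Reacher) has p→n.
A2: add {m} — m (Reacher) has m→p.
A3: add {l} — l (Reacher) has l→m.
A4: add {o} — o (Blocker): all of {l, m, n, p} already in.
A4 = all vertices. Fixed point.
o enters the attractor at level 4, so Reacher can force the target in 4 moves from there.

4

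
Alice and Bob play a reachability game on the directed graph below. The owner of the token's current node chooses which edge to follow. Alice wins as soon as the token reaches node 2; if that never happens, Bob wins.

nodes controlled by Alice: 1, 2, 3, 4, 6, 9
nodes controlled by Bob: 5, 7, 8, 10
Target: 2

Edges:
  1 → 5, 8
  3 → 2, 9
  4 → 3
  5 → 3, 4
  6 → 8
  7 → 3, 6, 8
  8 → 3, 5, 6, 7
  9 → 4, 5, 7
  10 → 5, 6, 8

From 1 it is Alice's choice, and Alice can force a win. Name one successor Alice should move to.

5

A0 = {2}
A1: add {3} — 3 (Alice) has 3→2.
A2: add {4} — 4 (Alice) has 4→3.
A3: add {5, 9} — 5 (Bob): all of {3, 4} already in; 9 (Alice) has 9→4.
A4: add {1} — 1 (Alice) has 1→5.
A5 = A4; e.g. 6 (Alice) has no edge into A4. Fixed point.
From 1, successor 5 is in the attractor (rank 3); the other successor 8 is not.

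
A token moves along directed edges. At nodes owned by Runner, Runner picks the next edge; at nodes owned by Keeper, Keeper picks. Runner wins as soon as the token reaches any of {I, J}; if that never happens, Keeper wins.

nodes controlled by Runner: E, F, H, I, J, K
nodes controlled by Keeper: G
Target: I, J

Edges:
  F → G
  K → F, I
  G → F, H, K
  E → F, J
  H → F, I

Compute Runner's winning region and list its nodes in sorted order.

E, H, I, J, K

A0 = {I, J}
A1: add {E, H, K} — E (Runner) has E→J; H (Runner) has H→I; K (Runner) has K→I.
A2 = A1; e.g. F (Runner) has no edge into A1. Fixed point.
Runner's winning region = {E, H, I, J, K}.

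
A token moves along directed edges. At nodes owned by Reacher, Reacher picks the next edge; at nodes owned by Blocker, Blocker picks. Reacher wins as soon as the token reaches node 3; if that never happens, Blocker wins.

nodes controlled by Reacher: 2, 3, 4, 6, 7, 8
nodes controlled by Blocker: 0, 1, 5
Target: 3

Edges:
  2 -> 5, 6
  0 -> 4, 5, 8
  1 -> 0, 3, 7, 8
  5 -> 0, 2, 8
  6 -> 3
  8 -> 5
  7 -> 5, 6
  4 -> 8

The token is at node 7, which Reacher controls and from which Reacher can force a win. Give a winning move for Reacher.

A0 = {3}
A1: add {6} — 6 (Reacher) has 6→3.
A2: add {2, 7} — 2 (Reacher) has 2→6; 7 (Reacher) has 7→6.
A3 = A2; e.g. 0 (Blocker) can still go to 4. Fixed point.
From 7, successor 6 is in the attractor (rank 1); the other successor 5 is not.

6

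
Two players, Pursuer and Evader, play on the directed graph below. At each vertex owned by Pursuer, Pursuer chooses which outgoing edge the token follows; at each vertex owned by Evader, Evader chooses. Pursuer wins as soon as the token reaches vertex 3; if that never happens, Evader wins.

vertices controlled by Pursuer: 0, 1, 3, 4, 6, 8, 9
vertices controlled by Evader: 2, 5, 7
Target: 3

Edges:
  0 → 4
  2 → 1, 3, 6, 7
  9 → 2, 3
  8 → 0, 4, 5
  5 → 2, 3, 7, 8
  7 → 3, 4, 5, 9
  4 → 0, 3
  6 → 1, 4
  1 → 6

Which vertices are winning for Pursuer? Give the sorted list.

A0 = {3}
A1: add {4, 9} — 4 (Pursuer) has 4→3; 9 (Pursuer) has 9→3.
A2: add {0, 6, 8} — 0 (Pursuer) has 0→4; 6 (Pursuer) has 6→4; 8 (Pursuer) has 8→4.
A3: add {1} — 1 (Pursuer) has 1→6.
A4 = A3; e.g. 2 (Evader) can still go to 7. Fixed point.
Pursuer's winning region = {0, 1, 3, 4, 6, 8, 9}.

0, 1, 3, 4, 6, 8, 9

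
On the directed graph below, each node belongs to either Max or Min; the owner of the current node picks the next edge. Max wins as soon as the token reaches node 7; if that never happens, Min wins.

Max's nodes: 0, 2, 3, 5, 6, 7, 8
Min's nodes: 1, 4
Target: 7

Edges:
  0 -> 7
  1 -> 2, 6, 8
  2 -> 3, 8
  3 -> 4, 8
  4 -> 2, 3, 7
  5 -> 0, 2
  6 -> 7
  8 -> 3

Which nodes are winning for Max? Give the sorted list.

A0 = {7}
A1: add {0, 6} — 0 (Max) has 0→7; 6 (Max) has 6→7.
A2: add {5} — 5 (Max) has 5→0.
A3 = A2; e.g. 1 (Min) can still go to 2. Fixed point.
Max's winning region = {0, 5, 6, 7}.

0, 5, 6, 7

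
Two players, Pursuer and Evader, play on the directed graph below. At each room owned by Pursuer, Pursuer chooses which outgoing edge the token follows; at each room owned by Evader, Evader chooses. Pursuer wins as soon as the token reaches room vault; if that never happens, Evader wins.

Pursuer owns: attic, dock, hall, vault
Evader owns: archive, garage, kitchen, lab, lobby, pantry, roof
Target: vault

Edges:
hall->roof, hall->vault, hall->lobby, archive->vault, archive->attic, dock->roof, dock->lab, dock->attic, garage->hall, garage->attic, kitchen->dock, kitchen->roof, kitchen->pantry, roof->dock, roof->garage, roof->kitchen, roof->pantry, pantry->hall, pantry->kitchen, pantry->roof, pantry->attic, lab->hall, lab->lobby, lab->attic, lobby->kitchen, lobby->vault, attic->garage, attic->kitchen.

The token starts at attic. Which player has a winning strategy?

Evader

A0 = {vault}
A1: add {hall} — hall (Pursuer) has hall→vault.
A2 = A1; e.g. archive (Evader) can still go to attic. Fixed point.
attic never enters the attractor, so Evader can avoid the target forever.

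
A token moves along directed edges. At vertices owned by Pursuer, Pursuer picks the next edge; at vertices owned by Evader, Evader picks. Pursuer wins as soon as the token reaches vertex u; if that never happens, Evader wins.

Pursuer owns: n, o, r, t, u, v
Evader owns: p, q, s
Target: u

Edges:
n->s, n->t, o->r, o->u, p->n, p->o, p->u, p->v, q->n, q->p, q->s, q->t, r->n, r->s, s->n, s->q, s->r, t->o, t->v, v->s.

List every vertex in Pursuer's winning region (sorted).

n, o, r, t, u

A0 = {u}
A1: add {o} — o (Pursuer) has o→u.
A2: add {t} — t (Pursuer) has t→o.
A3: add {n} — n (Pursuer) has n→t.
A4: add {r} — r (Pursuer) has r→n.
A5 = A4; e.g. p (Evader) can still go to v. Fixed point.
Pursuer's winning region = {n, o, r, t, u}.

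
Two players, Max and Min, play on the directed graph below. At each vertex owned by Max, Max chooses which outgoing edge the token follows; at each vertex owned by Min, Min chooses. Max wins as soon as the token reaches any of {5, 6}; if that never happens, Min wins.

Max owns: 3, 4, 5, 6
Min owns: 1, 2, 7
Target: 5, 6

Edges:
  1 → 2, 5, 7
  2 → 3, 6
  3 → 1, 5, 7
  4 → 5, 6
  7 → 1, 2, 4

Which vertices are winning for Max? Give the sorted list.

2, 3, 4, 5, 6

A0 = {5, 6}
A1: add {3, 4} — 3 (Max) has 3→5; 4 (Max) has 4→5.
A2: add {2} — 2 (Min): all of {3, 6} already in.
A3 = A2; e.g. 1 (Min) can still go to 7. Fixed point.
Max's winning region = {2, 3, 4, 5, 6}.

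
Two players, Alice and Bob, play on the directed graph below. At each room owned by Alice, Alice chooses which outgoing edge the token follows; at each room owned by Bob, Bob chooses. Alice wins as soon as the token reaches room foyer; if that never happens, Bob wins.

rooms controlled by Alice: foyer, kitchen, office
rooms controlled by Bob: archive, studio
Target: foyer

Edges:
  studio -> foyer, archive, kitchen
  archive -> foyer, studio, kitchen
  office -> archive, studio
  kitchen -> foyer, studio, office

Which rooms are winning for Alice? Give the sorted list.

foyer, kitchen

A0 = {foyer}
A1: add {kitchen} — kitchen (Alice) has kitchen→foyer.
A2 = A1; e.g. archive (Bob) can still go to studio. Fixed point.
Alice's winning region = {foyer, kitchen}.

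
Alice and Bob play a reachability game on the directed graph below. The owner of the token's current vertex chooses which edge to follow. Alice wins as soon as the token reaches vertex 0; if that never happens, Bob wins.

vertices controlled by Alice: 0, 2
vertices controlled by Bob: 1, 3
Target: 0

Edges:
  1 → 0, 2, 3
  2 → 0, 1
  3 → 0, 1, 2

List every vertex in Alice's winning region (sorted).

A0 = {0}
A1: add {2} — 2 (Alice) has 2→0.
A2 = A1; e.g. 1 (Bob) can still go to 3. Fixed point.
Alice's winning region = {0, 2}.

0, 2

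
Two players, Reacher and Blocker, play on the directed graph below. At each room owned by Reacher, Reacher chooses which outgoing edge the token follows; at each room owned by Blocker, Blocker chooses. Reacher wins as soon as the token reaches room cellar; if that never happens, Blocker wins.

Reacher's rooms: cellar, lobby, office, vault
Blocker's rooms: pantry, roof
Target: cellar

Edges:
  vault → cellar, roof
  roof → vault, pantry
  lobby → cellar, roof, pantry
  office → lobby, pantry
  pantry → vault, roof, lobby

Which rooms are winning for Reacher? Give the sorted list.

A0 = {cellar}
A1: add {lobby, vault} — vault (Reacher) has vault→cellar; lobby (Reacher) has lobby→cellar.
A2: add {office} — office (Reacher) has office→lobby.
A3 = A2; e.g. roof (Blocker) can still go to pantry. Fixed point.
Reacher's winning region = {cellar, lobby, office, vault}.

cellar, lobby, office, vault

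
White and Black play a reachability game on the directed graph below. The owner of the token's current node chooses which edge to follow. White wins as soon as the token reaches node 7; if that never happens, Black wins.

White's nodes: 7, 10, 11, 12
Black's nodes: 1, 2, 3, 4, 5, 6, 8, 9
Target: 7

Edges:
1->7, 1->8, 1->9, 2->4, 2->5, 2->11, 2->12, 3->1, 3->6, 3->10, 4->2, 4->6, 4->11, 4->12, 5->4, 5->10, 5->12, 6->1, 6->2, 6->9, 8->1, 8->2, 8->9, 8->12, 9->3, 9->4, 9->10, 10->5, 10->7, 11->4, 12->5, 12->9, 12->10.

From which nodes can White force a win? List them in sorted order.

7, 10, 12

A0 = {7}
A1: add {10} — 10 (White) has 10→7.
A2: add {12} — 12 (White) has 12→10.
A3 = A2; e.g. 1 (Black) can still go to 8. Fixed point.
White's winning region = {7, 10, 12}.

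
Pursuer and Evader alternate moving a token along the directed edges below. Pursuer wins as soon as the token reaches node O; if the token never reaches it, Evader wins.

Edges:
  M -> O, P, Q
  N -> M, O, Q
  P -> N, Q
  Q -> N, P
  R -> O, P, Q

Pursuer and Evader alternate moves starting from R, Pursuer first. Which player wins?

Pursuer

Track states (vertex, player-to-move).
A0 = {(O,Pursuer), (O,Evader)}
A1: add {(M,Pursuer), (N,Pursuer), (R,Pursuer)}.
(R,Pursuer) ∈ A1 ⇒ Pursuer forces the target.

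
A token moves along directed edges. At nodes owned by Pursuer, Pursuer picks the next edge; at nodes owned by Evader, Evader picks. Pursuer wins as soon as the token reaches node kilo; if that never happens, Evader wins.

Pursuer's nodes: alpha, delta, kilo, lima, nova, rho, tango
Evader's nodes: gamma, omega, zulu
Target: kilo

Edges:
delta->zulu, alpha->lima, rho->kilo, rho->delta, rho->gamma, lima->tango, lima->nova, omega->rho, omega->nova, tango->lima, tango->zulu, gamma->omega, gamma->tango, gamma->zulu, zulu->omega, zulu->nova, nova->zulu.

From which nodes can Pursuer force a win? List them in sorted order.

A0 = {kilo}
A1: add {rho} — rho (Pursuer) has rho→kilo.
A2 = A1; e.g. delta (Pursuer) has no edge into A1. Fixed point.
Pursuer's winning region = {kilo, rho}.

kilo, rho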